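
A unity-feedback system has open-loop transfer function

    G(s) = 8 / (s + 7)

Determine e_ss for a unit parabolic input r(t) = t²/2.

e_ss = ∞

G(s) has no poles at the origin.
This is a Type 0 system; Ka = lim_{s→0} s^2·G(s) = 0, so the steady-state error for a parabola input is infinite.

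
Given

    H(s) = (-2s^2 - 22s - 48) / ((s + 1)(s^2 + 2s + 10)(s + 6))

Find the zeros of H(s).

s = -3, -8

Set the numerator to zero: -2s^2 - 22s - 48 = 0, i.e. -2·(s^2 + 11s + 24) = 0.
Factoring: (s + 3)(s + 8) = 0.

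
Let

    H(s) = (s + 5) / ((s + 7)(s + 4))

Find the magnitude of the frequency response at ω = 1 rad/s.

|H(j1)| ≈ 0.1749

Substitute s = j1: numerator = 5 + j1, denominator = 27 + j11.
|H(j1)| = |5 + j1| / |27 + j11| = 5.0990 / 29.155 ≈ 0.1749.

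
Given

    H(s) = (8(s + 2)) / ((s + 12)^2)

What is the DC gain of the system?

At s = 0 each factor (s + a) contributes a and each (s^2 + bs + c) contributes c.
H(0) = 8·(2) / ((12) · (12)) = 16/144 = 1/9.

H(0) = 1/9 ≈ 0.1111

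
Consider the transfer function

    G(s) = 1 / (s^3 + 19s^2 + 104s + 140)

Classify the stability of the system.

stable

The denominator s^3 + 19s^2 + 104s + 140 factors as (s + 7)(s + 2)(s + 10), giving poles at s = -7, -2, -10.
Since all poles lie strictly in the left half-plane, the system is stable.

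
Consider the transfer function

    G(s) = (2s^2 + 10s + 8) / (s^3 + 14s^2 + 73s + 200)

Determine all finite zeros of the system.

s = -1, -4

Set the numerator to zero: 2s^2 + 10s + 8 = 0, i.e. 2·(s^2 + 5s + 4) = 0.
Factoring: (s + 1)(s + 4) = 0.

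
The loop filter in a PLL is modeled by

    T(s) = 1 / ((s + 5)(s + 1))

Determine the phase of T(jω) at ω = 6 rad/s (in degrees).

At s = j6: numerator = 1, denominator = -31 + j36.
∠T = ∠num − ∠den = 0° − (130.73°) = -130.7°.

∠T(j6) ≈ -130.7°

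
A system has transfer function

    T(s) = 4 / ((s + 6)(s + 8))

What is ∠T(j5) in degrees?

∠T(j5) ≈ -71.81°

At s = j5: numerator = 4, denominator = 23 + j70.
∠T = ∠num − ∠den = 0° − (71.811°) = -71.81°.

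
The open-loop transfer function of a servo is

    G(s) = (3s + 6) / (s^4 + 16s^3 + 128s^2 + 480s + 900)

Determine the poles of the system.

s = -5 + 5j, -5 - 5j, -3 + 3j, -3 - 3j

The poles are the roots of the denominator s^4 + 16s^3 + 128s^2 + 480s + 900 = 0.
No real roots exist; factor into two real quadratics: (s^2 + 10s + 50)(s^2 + 6s + 18) = 0.
Each quadratic gives a conjugate pair via the quadratic formula.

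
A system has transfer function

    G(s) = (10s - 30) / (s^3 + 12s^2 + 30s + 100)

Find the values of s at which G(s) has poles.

The poles are the roots of the denominator s^3 + 12s^2 + 30s + 100 = 0.
Trying s = -10: the polynomial evaluates to 0, so (s + 10) is a factor.
Dividing out leaves s^2 + 2s + 10 = 0.
The quadratic formula then gives s = -1 ± 3j.

s = -1 ± 3j, -10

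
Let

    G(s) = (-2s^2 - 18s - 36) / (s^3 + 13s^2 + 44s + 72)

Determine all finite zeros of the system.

Set the numerator to zero: -2s^2 - 18s - 36 = 0, i.e. -2·(s^2 + 9s + 18) = 0.
Factoring: (s + 6)(s + 3) = 0.

s = -6, -3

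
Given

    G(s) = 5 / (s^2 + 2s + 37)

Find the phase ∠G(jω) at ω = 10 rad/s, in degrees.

∠G(j10) ≈ -162.4°

At s = j10: numerator = 5, denominator = -63 + j20.
∠G = ∠num − ∠den = 0° − (162.39°) = -162.4°.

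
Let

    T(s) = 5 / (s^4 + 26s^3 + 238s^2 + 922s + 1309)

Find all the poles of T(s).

The poles are the roots of the denominator s^4 + 26s^3 + 238s^2 + 922s + 1309 = 0.
Trying s = -11: the polynomial evaluates to 0, so (s + 11) is a factor.
Dividing out leaves s^3 + 15s^2 + 73s + 119 = 0.
This factors further as (s^2 + 8s + 17)(s + 7) = 0.

s = -11, -4 ± j, -7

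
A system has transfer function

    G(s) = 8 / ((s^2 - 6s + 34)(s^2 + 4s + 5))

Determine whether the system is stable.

The poles can be read from the denominator factors: s = 3 ± 5j, -2 ± j.
Since the pole(s) at s = 3 + 5j, 3 - 5j lie in the right half-plane, the system is unstable.

unstable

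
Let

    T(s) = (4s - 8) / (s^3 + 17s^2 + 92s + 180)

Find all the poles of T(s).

The poles are the roots of the denominator s^3 + 17s^2 + 92s + 180 = 0.
Trying s = -9: the polynomial evaluates to 0, so (s + 9) is a factor.
Dividing out leaves s^2 + 8s + 20 = 0.
The quadratic formula then gives s = -4 ± 2j.

s = -4 + 2j, -4 - 2j, -9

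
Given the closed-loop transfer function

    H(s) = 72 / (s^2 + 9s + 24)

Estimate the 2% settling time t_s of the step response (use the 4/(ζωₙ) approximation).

t_s ≈ 0.8889 s

Comparing s^2 + 9s + 24 to s^2 + 2ζωₙs + ωₙ²: ωₙ = √24 ≈ 4.899 rad/s and ζ = 9/(2·√24) ≈ 0.9186.
ζωₙ = 9/2 = 4.5, so t_s ≈ 4/(ζωₙ) = 4/4.5 ≈ 0.8889 s.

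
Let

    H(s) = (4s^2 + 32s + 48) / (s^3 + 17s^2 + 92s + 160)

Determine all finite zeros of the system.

Set the numerator to zero: 4s^2 + 32s + 48 = 0, i.e. 4·(s^2 + 8s + 12) = 0.
Factoring: (s + 2)(s + 6) = 0.

s = -2, -6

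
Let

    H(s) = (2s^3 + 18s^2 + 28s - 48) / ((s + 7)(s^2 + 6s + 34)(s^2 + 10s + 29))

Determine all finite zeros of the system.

Set the numerator to zero: 2s^3 + 18s^2 + 28s - 48 = 0, i.e. 2·(s^3 + 9s^2 + 14s - 24) = 0.
Factoring: (s - 1)(s + 6)(s + 4) = 0.

s = 1, -6, -4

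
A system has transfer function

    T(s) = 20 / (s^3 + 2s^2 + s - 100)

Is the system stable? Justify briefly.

The denominator s^3 + 2s^2 + s - 100 factors as (s - 4)(s^2 + 6s + 25), giving poles at s = 4, -3 ± 4j.
Since the pole(s) at s = 4 lie in the right half-plane, the system is unstable.

unstable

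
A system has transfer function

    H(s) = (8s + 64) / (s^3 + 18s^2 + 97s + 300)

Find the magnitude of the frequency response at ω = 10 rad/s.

Substitute s = j10: numerator = 64 + j80, denominator = -1500 - j30.
|H(j10)| = |64 + j80| / |-1500 - j30| = 102.45 / 1500.3 ≈ 0.06829.

|H(j10)| ≈ 0.06829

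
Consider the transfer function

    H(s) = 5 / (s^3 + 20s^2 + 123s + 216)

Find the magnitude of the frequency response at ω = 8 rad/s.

Substitute s = j8: numerator = 5, denominator = -1064 + j472.
|H(j8)| = |5| / |-1064 + j472| = 5 / 1164.0 ≈ 0.004296.

|H(j8)| ≈ 0.004296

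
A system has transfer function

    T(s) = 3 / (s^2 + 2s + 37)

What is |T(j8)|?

Substitute s = j8: numerator = 3, denominator = -27 + j16.
|T(j8)| = |3| / |-27 + j16| = 3 / 31.385 ≈ 0.09559.

|T(j8)| ≈ 0.09559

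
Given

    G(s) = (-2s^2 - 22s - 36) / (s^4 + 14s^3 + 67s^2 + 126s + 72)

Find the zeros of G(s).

Set the numerator to zero: -2s^2 - 22s - 36 = 0, i.e. -2·(s^2 + 11s + 18) = 0.
Factoring: (s + 2)(s + 9) = 0.

s = -2, -9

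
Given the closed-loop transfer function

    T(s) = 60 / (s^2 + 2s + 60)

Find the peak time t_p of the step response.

Comparing s^2 + 2s + 60 to s^2 + 2ζωₙs + ωₙ²: ωₙ = √60 ≈ 7.746 rad/s and ζ = 2/(2·√60) ≈ 0.1291.
ζωₙ = 2/2 = 1, so ω_d = ωₙ√(1−ζ²) = √(ωₙ² − (ζωₙ)²) = √(60 − 1²) = √59 ≈ 7.681 rad/s.
t_p = π/ω_d = π/7.681 ≈ 0.4090 s.

t_p ≈ 0.4090 s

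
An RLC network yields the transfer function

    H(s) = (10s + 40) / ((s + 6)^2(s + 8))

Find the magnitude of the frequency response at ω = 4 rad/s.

Substitute s = j4: numerator = 40 + j40, denominator = -32 + j464.
|H(j4)| = |40 + j40| / |-32 + j464| = 56.569 / 465.10 ≈ 0.1216.

|H(j4)| ≈ 0.1216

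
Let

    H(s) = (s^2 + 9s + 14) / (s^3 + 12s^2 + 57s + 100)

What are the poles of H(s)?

s = -4 ± 3j, -4

The poles are the roots of the denominator s^3 + 12s^2 + 57s + 100 = 0.
Trying s = -4: the polynomial evaluates to 0, so (s + 4) is a factor.
Dividing out leaves s^2 + 8s + 25 = 0.
The quadratic formula then gives s = -4 ± 3j.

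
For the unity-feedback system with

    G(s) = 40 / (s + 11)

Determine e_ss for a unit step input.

e_ss = 0.2157

G(s) has no poles at the origin.
This is a Type 0 system. Kp = lim_{s→0} G(s) = 40/11.
e_ss = 1/(1 + Kp) = 1/(1 + 40/11) = 11/51 ≈ 0.2157.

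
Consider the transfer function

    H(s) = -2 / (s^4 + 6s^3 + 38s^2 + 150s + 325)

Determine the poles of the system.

s = ±5j, -3 ± 2j

The poles are the roots of the denominator s^4 + 6s^3 + 38s^2 + 150s + 325 = 0.
No real roots exist; factor into two real quadratics: (s^2 + 25)(s^2 + 6s + 13) = 0.
Each quadratic gives a conjugate pair via the quadratic formula.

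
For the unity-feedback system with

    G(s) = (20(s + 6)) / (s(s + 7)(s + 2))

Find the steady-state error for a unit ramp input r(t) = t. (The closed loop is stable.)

G(s) has one pole at the origin.
This is a Type 1 system. Kv = lim_{s→0} s·G(s) = 120/14 = 60/7.
e_ss = 1/Kv = 1/(60/7) = 7/60 ≈ 0.1167.

e_ss = 0.1167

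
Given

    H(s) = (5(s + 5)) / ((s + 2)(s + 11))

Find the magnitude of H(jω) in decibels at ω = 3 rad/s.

Substitute s = j3: numerator = 25 + j15, denominator = 13 + j39.
|H(j3)| = |25 + j15| / |13 + j39| = 29.155 / 41.110 ≈ 0.7092.
In decibels: 20·log₁₀(0.7092) ≈ -2.98 dB.

|H(j3)|_dB ≈ -2.98 dB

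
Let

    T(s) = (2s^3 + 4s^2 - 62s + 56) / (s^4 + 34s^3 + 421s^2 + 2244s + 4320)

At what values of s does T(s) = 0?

s = -7, 4, 1

Set the numerator to zero: 2s^3 + 4s^2 - 62s + 56 = 0, i.e. 2·(s^3 + 2s^2 - 31s + 28) = 0.
Factoring: (s + 7)(s - 4)(s - 1) = 0.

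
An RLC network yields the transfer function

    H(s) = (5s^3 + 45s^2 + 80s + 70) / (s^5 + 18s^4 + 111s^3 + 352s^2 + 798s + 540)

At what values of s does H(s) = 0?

Set the numerator to zero: 5s^3 + 45s^2 + 80s + 70 = 0, i.e. 5·(s^3 + 9s^2 + 16s + 14) = 0.
Factoring: (s^2 + 2s + 2)(s + 7) = 0.

s = -1 + j, -1 - j, -7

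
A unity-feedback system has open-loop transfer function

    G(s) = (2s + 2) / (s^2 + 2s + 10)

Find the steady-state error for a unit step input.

G(s) has no poles at the origin.
This is a Type 0 system. Kp = lim_{s→0} G(s) = 2/10 = 1/5.
e_ss = 1/(1 + Kp) = 1/(1 + 1/5) = 5/6 ≈ 0.8333.

e_ss = 0.8333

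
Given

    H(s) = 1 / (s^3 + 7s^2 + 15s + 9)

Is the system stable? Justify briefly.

The denominator s^3 + 7s^2 + 15s + 9 factors as (s + 3)^2(s + 1), giving poles at s = -3, -1, -3.
Since all poles lie strictly in the left half-plane, the system is stable.

stable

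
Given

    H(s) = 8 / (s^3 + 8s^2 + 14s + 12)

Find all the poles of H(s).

The poles are the roots of the denominator s^3 + 8s^2 + 14s + 12 = 0.
Trying s = -6: the polynomial evaluates to 0, so (s + 6) is a factor.
Dividing out leaves s^2 + 2s + 2 = 0.
The quadratic formula then gives s = -1 ± 1j.

s = -1 + j, -1 - j, -6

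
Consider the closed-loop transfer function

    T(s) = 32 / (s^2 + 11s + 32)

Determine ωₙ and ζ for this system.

Compare the denominator to the standard form s^2 + 2ζωₙs + ωₙ².
ωₙ² = 32, so ωₙ = √32 ≈ 5.657 rad/s.
2ζωₙ = 11, so ζ = 11/(2·√32) ≈ 0.9723.

ωₙ ≈ 5.657 rad/s, ζ ≈ 0.9723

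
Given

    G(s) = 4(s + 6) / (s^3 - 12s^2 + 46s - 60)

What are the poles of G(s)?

The poles are the roots of the denominator s^3 - 12s^2 + 46s - 60 = 0.
Trying s = 6: the polynomial evaluates to 0, so (s - 6) is a factor.
Dividing out leaves s^2 - 6s + 10 = 0.
The quadratic formula then gives s = 3 ± 1j.

s = 3 + j, 3 - j, 6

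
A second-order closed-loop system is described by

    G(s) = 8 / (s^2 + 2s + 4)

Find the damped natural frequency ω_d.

ω_d ≈ 1.732 rad/s

Comparing s^2 + 2s + 4 to s^2 + 2ζωₙs + ωₙ²: ωₙ = 2 rad/s and ζ = 2/(2·2) = 0.5.
ζωₙ = 2/2 = 1, so ω_d = ωₙ√(1−ζ²) = √(ωₙ² − (ζωₙ)²) = √(4 − 1²) = √3 ≈ 1.732 rad/s.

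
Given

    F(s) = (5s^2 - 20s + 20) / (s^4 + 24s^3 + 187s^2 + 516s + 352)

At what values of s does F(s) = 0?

Set the numerator to zero: 5s^2 - 20s + 20 = 0, i.e. 5·(s^2 - 4s + 4) = 0.
Factoring: (s - 2)^2 = 0.

s = 2, 2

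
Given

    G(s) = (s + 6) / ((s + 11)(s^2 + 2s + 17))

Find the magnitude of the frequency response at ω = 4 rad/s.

|G(j4)| ≈ 0.07642

Substitute s = j4: numerator = 6 + j4, denominator = -21 + j92.
|G(j4)| = |6 + j4| / |-21 + j92| = 7.2111 / 94.366 ≈ 0.07642.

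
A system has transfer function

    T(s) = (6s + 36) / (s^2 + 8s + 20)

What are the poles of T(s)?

s = -4 ± 2j

The poles are the roots of the denominator s^2 + 8s + 20 = 0.
Using the quadratic formula: s = (-8 ± √(-16))/2 = -4 ± 2j.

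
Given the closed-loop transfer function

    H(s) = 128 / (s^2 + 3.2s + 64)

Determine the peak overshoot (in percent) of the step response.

%OS ≈ 52.7%

Comparing s^2 + 3.2s + 64 to s^2 + 2ζωₙs + ωₙ²: ωₙ = 8 rad/s and ζ = 3.2/(2·8) = 0.2.
%OS = 100·exp(−πζ/√(1−ζ²)) = 100·exp(−π·0.2/√(1−0.2²)) ≈ 52.7%.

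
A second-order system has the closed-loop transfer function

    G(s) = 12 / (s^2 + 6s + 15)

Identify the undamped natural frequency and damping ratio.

ωₙ ≈ 3.873 rad/s, ζ ≈ 0.7746

Compare the denominator to the standard form s^2 + 2ζωₙs + ωₙ².
ωₙ² = 15, so ωₙ = √15 ≈ 3.873 rad/s.
2ζωₙ = 6, so ζ = 6/(2·√15) ≈ 0.7746.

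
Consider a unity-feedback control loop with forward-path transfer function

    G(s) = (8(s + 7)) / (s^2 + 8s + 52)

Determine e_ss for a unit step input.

e_ss = 0.4815

G(s) has no poles at the origin.
This is a Type 0 system. Kp = lim_{s→0} G(s) = 56/52 = 14/13.
e_ss = 1/(1 + Kp) = 1/(1 + 14/13) = 13/27 ≈ 0.4815.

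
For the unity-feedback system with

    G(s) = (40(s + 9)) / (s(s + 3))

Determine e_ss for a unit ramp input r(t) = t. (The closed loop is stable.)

e_ss = 0.008333

G(s) has one pole at the origin.
This is a Type 1 system. Kv = lim_{s→0} s·G(s) = 360/3 = 120.
e_ss = 1/Kv = 1/(120) = 1/120 ≈ 0.008333.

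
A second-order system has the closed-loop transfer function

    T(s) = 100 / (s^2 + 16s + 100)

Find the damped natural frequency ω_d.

Comparing s^2 + 16s + 100 to s^2 + 2ζωₙs + ωₙ²: ωₙ = 10 rad/s and ζ = 16/(2·10) = 0.8.
ζωₙ = 16/2 = 8, so ω_d = ωₙ√(1−ζ²) = √(ωₙ² − (ζωₙ)²) = √(100 − 8²) = √36 = 6 rad/s.

ω_d = 6 rad/s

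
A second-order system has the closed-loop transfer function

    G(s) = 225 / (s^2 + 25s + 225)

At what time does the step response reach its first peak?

Comparing s^2 + 25s + 225 to s^2 + 2ζωₙs + ωₙ²: ωₙ = 15 rad/s and ζ = 25/(2·15) ≈ 0.8333.
ζωₙ = 25/2 = 12.5, so ω_d = ωₙ√(1−ζ²) = √(ωₙ² − (ζωₙ)²) = √(225 − 12.5²) = √68.75 ≈ 8.292 rad/s.
t_p = π/ω_d = π/8.292 ≈ 0.3789 s.

t_p ≈ 0.3789 s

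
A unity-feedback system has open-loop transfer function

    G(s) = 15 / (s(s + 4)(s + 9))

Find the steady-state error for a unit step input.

G(s) has one pole at the origin.
This is a Type 1 system; for a step input the steady-state error is zero.

e_ss = 0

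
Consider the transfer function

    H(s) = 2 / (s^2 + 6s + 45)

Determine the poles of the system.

The poles are the roots of the denominator s^2 + 6s + 45 = 0.
Using the quadratic formula: s = (-6 ± √(-144))/2 = -3 ± 6j.

s = -3 ± 6j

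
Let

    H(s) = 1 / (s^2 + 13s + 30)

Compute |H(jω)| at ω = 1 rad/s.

Substitute s = j1: numerator = 1, denominator = 29 + j13.
|H(j1)| = |1| / |29 + j13| = 1 / 31.780 ≈ 0.03147.

|H(j1)| ≈ 0.03147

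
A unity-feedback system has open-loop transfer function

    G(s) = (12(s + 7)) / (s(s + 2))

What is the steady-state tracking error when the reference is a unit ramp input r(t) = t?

e_ss = 0.02381

G(s) has one pole at the origin.
This is a Type 1 system. Kv = lim_{s→0} s·G(s) = 84/2 = 42.
e_ss = 1/Kv = 1/(42) = 1/42 ≈ 0.02381.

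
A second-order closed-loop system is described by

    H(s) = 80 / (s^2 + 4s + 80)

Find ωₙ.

ωₙ ≈ 8.944 rad/s

Compare the denominator to the standard form s^2 + 2ζωₙs + ωₙ².
ωₙ² = 80, so ωₙ = √80 ≈ 8.944 rad/s.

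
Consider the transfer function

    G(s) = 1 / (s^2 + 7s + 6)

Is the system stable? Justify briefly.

The denominator s^2 + 7s + 6 factors as (s + 1)(s + 6), giving poles at s = -1, -6.
Since all poles lie strictly in the left half-plane, the system is stable.

stable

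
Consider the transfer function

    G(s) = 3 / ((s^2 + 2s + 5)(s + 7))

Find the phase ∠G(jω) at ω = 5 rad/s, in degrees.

At s = j5: numerator = 3, denominator = -190 - j30.
∠G = ∠num − ∠den = 0° − (-171.03°) = 171.0°.

∠G(j5) ≈ 171.0°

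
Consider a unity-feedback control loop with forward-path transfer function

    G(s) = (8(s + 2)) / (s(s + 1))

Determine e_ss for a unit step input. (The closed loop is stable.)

e_ss = 0

G(s) has one pole at the origin.
This is a Type 1 system; for a step input the steady-state error is zero.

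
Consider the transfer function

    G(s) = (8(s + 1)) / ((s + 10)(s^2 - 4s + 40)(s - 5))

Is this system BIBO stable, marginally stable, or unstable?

The poles can be read from the denominator factors: s = -10, 2 + 6j, 2 - 6j, 5.
Since the pole(s) at s = 2 ± 6j, 5 lie in the right half-plane, the system is unstable.

unstable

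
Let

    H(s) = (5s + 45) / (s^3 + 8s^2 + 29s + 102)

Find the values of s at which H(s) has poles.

s = -1 + 4j, -1 - 4j, -6

The poles are the roots of the denominator s^3 + 8s^2 + 29s + 102 = 0.
Trying s = -6: the polynomial evaluates to 0, so (s + 6) is a factor.
Dividing out leaves s^2 + 2s + 17 = 0.
The quadratic formula then gives s = -1 ± 4j.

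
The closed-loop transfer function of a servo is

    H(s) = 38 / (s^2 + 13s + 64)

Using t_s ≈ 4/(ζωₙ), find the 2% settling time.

Comparing s^2 + 13s + 64 to s^2 + 2ζωₙs + ωₙ²: ωₙ = 8 rad/s and ζ = 13/(2·8) = 0.8125.
ζωₙ = 13/2 = 6.5, so t_s ≈ 4/(ζωₙ) = 4/6.5 ≈ 0.6154 s.

t_s ≈ 0.6154 s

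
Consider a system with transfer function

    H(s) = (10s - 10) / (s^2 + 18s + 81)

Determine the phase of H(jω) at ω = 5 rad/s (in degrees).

At s = j5: numerator = -10 + j50, denominator = 56 + j90.
∠H = ∠num − ∠den = 101.31° − (58.109°) = 43.20°.

∠H(j5) ≈ 43.20°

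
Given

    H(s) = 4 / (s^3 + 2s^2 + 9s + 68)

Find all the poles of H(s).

s = 1 ± 4j, -4

The poles are the roots of the denominator s^3 + 2s^2 + 9s + 68 = 0.
Trying s = -4: the polynomial evaluates to 0, so (s + 4) is a factor.
Dividing out leaves s^2 - 2s + 17 = 0.
The quadratic formula then gives s = 1 ± 4j.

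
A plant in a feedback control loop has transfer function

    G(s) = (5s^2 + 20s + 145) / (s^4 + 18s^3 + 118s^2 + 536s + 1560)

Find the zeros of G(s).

s = -2 ± 5j

Set the numerator to zero: 5s^2 + 20s + 145 = 0, i.e. 5·(s^2 + 4s + 29) = 0.
Factoring: (s^2 + 4s + 29) = 0.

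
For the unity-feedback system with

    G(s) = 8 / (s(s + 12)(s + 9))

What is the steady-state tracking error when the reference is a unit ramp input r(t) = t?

G(s) has one pole at the origin.
This is a Type 1 system. Kv = lim_{s→0} s·G(s) = 8/108 = 2/27.
e_ss = 1/Kv = 1/(2/27) = 27/2 ≈ 13.50.

e_ss = 13.50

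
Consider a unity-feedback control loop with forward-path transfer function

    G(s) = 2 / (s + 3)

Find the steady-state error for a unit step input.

G(s) has no poles at the origin.
This is a Type 0 system. Kp = lim_{s→0} G(s) = 2/3.
e_ss = 1/(1 + Kp) = 1/(1 + 2/3) = 3/5 ≈ 0.6000.

e_ss = 0.6000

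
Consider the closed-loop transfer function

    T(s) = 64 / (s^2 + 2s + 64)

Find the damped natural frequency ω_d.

ω_d ≈ 7.937 rad/s

Comparing s^2 + 2s + 64 to s^2 + 2ζωₙs + ωₙ²: ωₙ = 8 rad/s and ζ = 2/(2·8) = 0.125.
ζωₙ = 2/2 = 1, so ω_d = ωₙ√(1−ζ²) = √(ωₙ² − (ζωₙ)²) = √(64 − 1²) = √63 ≈ 7.937 rad/s.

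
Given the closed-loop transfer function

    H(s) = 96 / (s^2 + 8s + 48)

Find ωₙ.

Compare the denominator to the standard form s^2 + 2ζωₙs + ωₙ².
ωₙ² = 48, so ωₙ = √48 ≈ 6.928 rad/s.

ωₙ ≈ 6.928 rad/s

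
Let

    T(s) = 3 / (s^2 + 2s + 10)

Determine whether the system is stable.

stable

The denominator s^2 + 2s + 10 factors as (s^2 + 2s + 10), giving poles at s = -1 + 3j, -1 - 3j.
Since all poles lie strictly in the left half-plane, the system is stable.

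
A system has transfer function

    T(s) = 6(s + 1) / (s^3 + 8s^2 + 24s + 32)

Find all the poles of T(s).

The poles are the roots of the denominator s^3 + 8s^2 + 24s + 32 = 0.
Trying s = -4: the polynomial evaluates to 0, so (s + 4) is a factor.
Dividing out leaves s^2 + 4s + 8 = 0.
The quadratic formula then gives s = -2 ± 2j.

s = -2 ± 2j, -4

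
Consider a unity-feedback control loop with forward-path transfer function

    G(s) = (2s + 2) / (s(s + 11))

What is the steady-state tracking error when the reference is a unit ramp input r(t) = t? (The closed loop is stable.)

e_ss = 5.500

G(s) has one pole at the origin.
This is a Type 1 system. Kv = lim_{s→0} s·G(s) = 2/11.
e_ss = 1/Kv = 1/(2/11) = 11/2 ≈ 5.500.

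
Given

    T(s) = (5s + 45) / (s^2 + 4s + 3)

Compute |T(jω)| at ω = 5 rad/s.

Substitute s = j5: numerator = 45 + j25, denominator = -22 + j20.
|T(j5)| = |45 + j25| / |-22 + j20| = 51.478 / 29.732 ≈ 1.731.

|T(j5)| ≈ 1.731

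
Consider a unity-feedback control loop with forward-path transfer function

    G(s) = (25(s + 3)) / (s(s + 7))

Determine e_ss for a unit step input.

G(s) has one pole at the origin.
This is a Type 1 system; for a step input the steady-state error is zero.

e_ss = 0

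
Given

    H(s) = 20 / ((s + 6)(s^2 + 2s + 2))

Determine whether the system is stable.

The poles can be read from the denominator factors: s = -6, -1 ± j.
Since all poles lie strictly in the left half-plane, the system is stable.

stable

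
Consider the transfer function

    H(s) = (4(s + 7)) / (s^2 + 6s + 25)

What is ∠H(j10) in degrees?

At s = j10: numerator = 28 + j40, denominator = -75 + j60.
∠H = ∠num − ∠den = 55.008° − (141.34°) = -86.33°.

∠H(j10) ≈ -86.33°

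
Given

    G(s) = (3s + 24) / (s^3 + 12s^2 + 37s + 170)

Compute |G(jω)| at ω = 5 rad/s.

|G(j5)| ≈ 0.1977

Substitute s = j5: numerator = 24 + j15, denominator = -130 + j60.
|G(j5)| = |24 + j15| / |-130 + j60| = 28.302 / 143.18 ≈ 0.1977.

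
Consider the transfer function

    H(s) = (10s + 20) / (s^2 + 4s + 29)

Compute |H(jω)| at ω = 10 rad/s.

Substitute s = j10: numerator = 20 + j100, denominator = -71 + j40.
|H(j10)| = |20 + j100| / |-71 + j40| = 101.98 / 81.492 ≈ 1.251.

|H(j10)| ≈ 1.251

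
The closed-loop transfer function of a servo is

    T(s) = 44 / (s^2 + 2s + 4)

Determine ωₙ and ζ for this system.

ωₙ = 2 rad/s, ζ = 0.5

Compare the denominator to the standard form s^2 + 2ζωₙs + ωₙ².
ωₙ² = 4, so ωₙ = 2 rad/s.
2ζωₙ = 2, so ζ = 2/(2·2) = 0.5.
With ζ = 0.5 the response is underdamped.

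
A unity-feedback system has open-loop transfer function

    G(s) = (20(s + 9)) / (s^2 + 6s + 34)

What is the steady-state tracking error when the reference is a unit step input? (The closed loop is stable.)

e_ss = 0.1589

G(s) has no poles at the origin.
This is a Type 0 system. Kp = lim_{s→0} G(s) = 180/34 = 90/17.
e_ss = 1/(1 + Kp) = 1/(1 + 90/17) = 17/107 ≈ 0.1589.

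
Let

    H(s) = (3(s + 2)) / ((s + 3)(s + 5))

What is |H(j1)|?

|H(j1)| ≈ 0.4160

Substitute s = j1: numerator = 6 + j3, denominator = 14 + j8.
|H(j1)| = |6 + j3| / |14 + j8| = 6.7082 / 16.125 ≈ 0.4160.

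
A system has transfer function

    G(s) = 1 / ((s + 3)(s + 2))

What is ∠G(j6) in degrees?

∠G(j6) ≈ -135°

At s = j6: numerator = 1, denominator = -30 + j30.
∠G = ∠num − ∠den = 0° − (135°) = -135°.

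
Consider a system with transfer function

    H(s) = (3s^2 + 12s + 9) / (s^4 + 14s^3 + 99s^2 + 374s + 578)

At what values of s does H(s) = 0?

Set the numerator to zero: 3s^2 + 12s + 9 = 0, i.e. 3·(s^2 + 4s + 3) = 0.
Factoring: (s + 1)(s + 3) = 0.

s = -1, -3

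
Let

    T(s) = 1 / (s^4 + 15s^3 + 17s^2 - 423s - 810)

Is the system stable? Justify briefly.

The denominator s^4 + 15s^3 + 17s^2 - 423s - 810 factors as (s - 5)(s + 9)^2(s + 2), giving poles at s = 5, -9, -2, -9.
Since the pole(s) at s = 5 lie in the right half-plane, the system is unstable.

unstable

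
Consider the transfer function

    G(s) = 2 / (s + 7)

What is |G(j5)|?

Substitute s = j5: numerator = 2, denominator = 7 + j5.
|G(j5)| = |2| / |7 + j5| = 2 / 8.6023 ≈ 0.2325.

|G(j5)| ≈ 0.2325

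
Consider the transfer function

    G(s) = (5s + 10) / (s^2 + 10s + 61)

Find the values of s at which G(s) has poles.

The poles are the roots of the denominator s^2 + 10s + 61 = 0.
Using the quadratic formula: s = (-10 ± √(-144))/2 = -5 ± 6j.

s = -5 + 6j, -5 - 6j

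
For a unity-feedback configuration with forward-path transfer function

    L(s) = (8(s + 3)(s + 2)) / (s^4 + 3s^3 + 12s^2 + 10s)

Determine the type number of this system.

The denominator has 1 factor of s at the origin (free integrator), so this is a Type 1 system.

Type 1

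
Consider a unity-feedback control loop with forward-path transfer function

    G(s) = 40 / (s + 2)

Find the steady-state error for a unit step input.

G(s) has no poles at the origin.
This is a Type 0 system. Kp = lim_{s→0} G(s) = 40/2 = 20.
e_ss = 1/(1 + Kp) = 1/(1 + 20) = 1/21 ≈ 0.04762.

e_ss = 0.04762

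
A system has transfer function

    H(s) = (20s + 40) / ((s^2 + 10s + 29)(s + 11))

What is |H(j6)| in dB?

Substitute s = j6: numerator = 40 + j120, denominator = -437 + j618.
|H(j6)| = |40 + j120| / |-437 + j618| = 126.49 / 756.90 ≈ 0.1671.
In decibels: 20·log₁₀(0.1671) ≈ -15.5 dB.

|H(j6)|_dB ≈ -15.5 dB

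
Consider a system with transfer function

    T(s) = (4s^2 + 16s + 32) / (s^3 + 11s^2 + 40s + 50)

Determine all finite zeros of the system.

s = -2 ± 2j

Set the numerator to zero: 4s^2 + 16s + 32 = 0, i.e. 4·(s^2 + 4s + 8) = 0.
Factoring: (s^2 + 4s + 8) = 0.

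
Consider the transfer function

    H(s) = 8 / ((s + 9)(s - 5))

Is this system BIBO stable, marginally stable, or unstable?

The poles can be read from the denominator factors: s = -9, 5.
Since the pole(s) at s = 5 lie in the right half-plane, the system is unstable.

unstable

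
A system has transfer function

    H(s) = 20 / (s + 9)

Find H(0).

H(0) = 20/9 ≈ 2.222

At s = 0 each factor (s + a) contributes a and each (s^2 + bs + c) contributes c.
H(0) = 20·1 / ((9)) = 20/9 = 20/9.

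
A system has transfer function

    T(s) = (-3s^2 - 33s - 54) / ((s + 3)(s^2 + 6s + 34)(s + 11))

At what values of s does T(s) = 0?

s = -9, -2

Set the numerator to zero: -3s^2 - 33s - 54 = 0, i.e. -3·(s^2 + 11s + 18) = 0.
Factoring: (s + 9)(s + 2) = 0.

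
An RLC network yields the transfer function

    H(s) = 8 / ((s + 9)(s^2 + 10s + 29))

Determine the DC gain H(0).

At s = 0 each factor (s + a) contributes a and each (s^2 + bs + c) contributes c.
H(0) = 8·1 / ((9) · (29)) = 8/261 = 8/261.

H(0) = 8/261 ≈ 0.03065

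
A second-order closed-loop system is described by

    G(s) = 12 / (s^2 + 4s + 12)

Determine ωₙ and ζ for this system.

ωₙ ≈ 3.464 rad/s, ζ ≈ 0.5774

Compare the denominator to the standard form s^2 + 2ζωₙs + ωₙ².
ωₙ² = 12, so ωₙ = √12 ≈ 3.464 rad/s.
2ζωₙ = 4, so ζ = 4/(2·√12) ≈ 0.5774.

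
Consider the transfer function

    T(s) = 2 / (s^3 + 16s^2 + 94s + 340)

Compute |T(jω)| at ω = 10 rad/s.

|T(j10)| ≈ 0.001586

Substitute s = j10: numerator = 2, denominator = -1260 - j60.
|T(j10)| = |2| / |-1260 - j60| = 2 / 1261.4 ≈ 0.001586.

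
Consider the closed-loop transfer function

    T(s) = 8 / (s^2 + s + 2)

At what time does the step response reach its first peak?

Comparing s^2 + s + 2 to s^2 + 2ζωₙs + ωₙ²: ωₙ = √2 ≈ 1.414 rad/s and ζ = 1/(2·√2) ≈ 0.3536.
ζωₙ = 1/2 = 0.5, so ω_d = ωₙ√(1−ζ²) = √(ωₙ² − (ζωₙ)²) = √(2 − 0.5²) = √1.75 ≈ 1.323 rad/s.
t_p = π/ω_d = π/1.323 ≈ 2.375 s.

t_p ≈ 2.375 s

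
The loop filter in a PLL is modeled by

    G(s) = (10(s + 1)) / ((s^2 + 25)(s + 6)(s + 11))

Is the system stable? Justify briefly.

The poles can be read from the denominator factors: s = 5j, -5j, -6, -11.
Since the simple pole(s) at s = ±5j lie on the jω-axis with none in the right half-plane, the system is marginally stable.

marginally stable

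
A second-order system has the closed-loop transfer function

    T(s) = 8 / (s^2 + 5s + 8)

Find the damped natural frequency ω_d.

Comparing s^2 + 5s + 8 to s^2 + 2ζωₙs + ωₙ²: ωₙ = √8 ≈ 2.828 rad/s and ζ = 5/(2·√8) ≈ 0.8839.
ζωₙ = 5/2 = 2.5, so ω_d = ωₙ√(1−ζ²) = √(ωₙ² − (ζωₙ)²) = √(8 − 2.5²) = √1.75 ≈ 1.323 rad/s.

ω_d ≈ 1.323 rad/s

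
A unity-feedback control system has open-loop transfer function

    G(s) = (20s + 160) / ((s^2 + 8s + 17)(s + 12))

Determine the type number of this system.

The denominator has no factor of s at the origin — no free integrator — so this is a Type 0 system.

Type 0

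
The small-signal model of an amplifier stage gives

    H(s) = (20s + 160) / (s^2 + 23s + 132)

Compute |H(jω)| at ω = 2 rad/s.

|H(j2)| ≈ 1.213

Substitute s = j2: numerator = 160 + j40, denominator = 128 + j46.
|H(j2)| = |160 + j40| / |128 + j46| = 164.92 / 136.01 ≈ 1.213.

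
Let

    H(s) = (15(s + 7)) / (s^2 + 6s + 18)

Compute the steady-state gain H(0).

At s = 0 each factor (s + a) contributes a and each (s^2 + bs + c) contributes c.
H(0) = 15·(7) / ((18)) = 105/18 = 35/6.

H(0) = 35/6 ≈ 5.833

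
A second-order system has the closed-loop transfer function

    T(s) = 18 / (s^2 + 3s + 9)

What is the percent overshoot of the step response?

Comparing s^2 + 3s + 9 to s^2 + 2ζωₙs + ωₙ²: ωₙ = 3 rad/s and ζ = 3/(2·3) = 0.5.
%OS = 100·exp(−πζ/√(1−ζ²)) = 100·exp(−π·0.5/√(1−0.5²)) ≈ 16.3%.

%OS ≈ 16.3%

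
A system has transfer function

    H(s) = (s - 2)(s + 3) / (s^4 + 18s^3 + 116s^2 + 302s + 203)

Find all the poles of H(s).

s = -1, -5 + 2j, -5 - 2j, -7

The poles are the roots of the denominator s^4 + 18s^3 + 116s^2 + 302s + 203 = 0.
Trying s = -1: the polynomial evaluates to 0, so (s + 1) is a factor.
Dividing out leaves s^3 + 17s^2 + 99s + 203 = 0.
This factors further as (s^2 + 10s + 29)(s + 7) = 0.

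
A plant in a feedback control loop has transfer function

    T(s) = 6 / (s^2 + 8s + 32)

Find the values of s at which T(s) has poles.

s = -4 + 4j, -4 - 4j

The poles are the roots of the denominator s^2 + 8s + 32 = 0.
Using the quadratic formula: s = (-8 ± √(-64))/2 = -4 ± 4j.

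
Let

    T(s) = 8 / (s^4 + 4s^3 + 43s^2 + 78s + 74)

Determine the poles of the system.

s = -1 + 6j, -1 - 6j, -1 + j, -1 - j

The poles are the roots of the denominator s^4 + 4s^3 + 43s^2 + 78s + 74 = 0.
No real roots exist; factor into two real quadratics: (s^2 + 2s + 37)(s^2 + 2s + 2) = 0.
Each quadratic gives a conjugate pair via the quadratic formula.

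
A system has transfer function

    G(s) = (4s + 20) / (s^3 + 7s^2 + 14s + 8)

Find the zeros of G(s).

Set the numerator to zero: 4s + 20 = 0, i.e. 4·(s + 5) = 0.
So s = -5.

s = -5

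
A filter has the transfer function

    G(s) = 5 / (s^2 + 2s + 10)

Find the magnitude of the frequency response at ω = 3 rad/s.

Substitute s = j3: numerator = 5, denominator = 1 + j6.
|G(j3)| = |5| / |1 + j6| = 5 / 6.0828 ≈ 0.8220.

|G(j3)| ≈ 0.8220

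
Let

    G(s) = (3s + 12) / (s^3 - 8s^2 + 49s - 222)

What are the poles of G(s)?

s = 1 ± 6j, 6

The poles are the roots of the denominator s^3 - 8s^2 + 49s - 222 = 0.
Trying s = 6: the polynomial evaluates to 0, so (s - 6) is a factor.
Dividing out leaves s^2 - 2s + 37 = 0.
The quadratic formula then gives s = 1 ± 6j.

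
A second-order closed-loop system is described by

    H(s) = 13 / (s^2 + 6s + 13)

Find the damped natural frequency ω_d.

Comparing s^2 + 6s + 13 to s^2 + 2ζωₙs + ωₙ²: ωₙ = √13 ≈ 3.606 rad/s and ζ = 6/(2·√13) ≈ 0.8321.
ζωₙ = 6/2 = 3, so ω_d = ωₙ√(1−ζ²) = √(ωₙ² − (ζωₙ)²) = √(13 − 3²) = √4 = 2 rad/s.

ω_d = 2 rad/s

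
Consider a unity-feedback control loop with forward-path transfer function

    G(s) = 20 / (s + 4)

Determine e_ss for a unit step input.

e_ss = 0.1667

G(s) has no poles at the origin.
This is a Type 0 system. Kp = lim_{s→0} G(s) = 20/4 = 5.
e_ss = 1/(1 + Kp) = 1/(1 + 5) = 1/6 ≈ 0.1667.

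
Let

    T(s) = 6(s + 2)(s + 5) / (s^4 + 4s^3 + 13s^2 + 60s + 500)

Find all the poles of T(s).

s = 2 + 4j, 2 - 4j, -4 + 3j, -4 - 3j

The poles are the roots of the denominator s^4 + 4s^3 + 13s^2 + 60s + 500 = 0.
No real roots exist; factor into two real quadratics: (s^2 - 4s + 20)(s^2 + 8s + 25) = 0.
Each quadratic gives a conjugate pair via the quadratic formula.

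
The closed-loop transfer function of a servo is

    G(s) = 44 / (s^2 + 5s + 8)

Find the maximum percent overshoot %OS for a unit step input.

%OS ≈ 0.264%

Comparing s^2 + 5s + 8 to s^2 + 2ζωₙs + ωₙ²: ωₙ = √8 ≈ 2.828 rad/s and ζ = 5/(2·√8) ≈ 0.8839.
%OS = 100·exp(−πζ/√(1−ζ²)) = 100·exp(−π·0.8839/√(1−0.8839²)) ≈ 0.264%.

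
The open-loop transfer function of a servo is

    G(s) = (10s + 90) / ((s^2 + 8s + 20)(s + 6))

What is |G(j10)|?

Substitute s = j10: numerator = 90 + j100, denominator = -1280 - j320.
|G(j10)| = |90 + j100| / |-1280 - j320| = 134.54 / 1319.4 ≈ 0.1020.

|G(j10)| ≈ 0.1020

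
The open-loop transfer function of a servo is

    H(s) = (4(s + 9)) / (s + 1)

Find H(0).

At s = 0 each factor (s + a) contributes a and each (s^2 + bs + c) contributes c.
H(0) = 4·(9) / ((1)) = 36/1 = 36.

H(0) = 36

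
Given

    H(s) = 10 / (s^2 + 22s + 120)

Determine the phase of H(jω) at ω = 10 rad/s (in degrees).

∠H(j10) ≈ -84.81°

At s = j10: numerator = 10, denominator = 20 + j220.
∠H = ∠num − ∠den = 0° − (84.806°) = -84.81°.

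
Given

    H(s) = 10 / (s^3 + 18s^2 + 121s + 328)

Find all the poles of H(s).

The poles are the roots of the denominator s^3 + 18s^2 + 121s + 328 = 0.
Trying s = -8: the polynomial evaluates to 0, so (s + 8) is a factor.
Dividing out leaves s^2 + 10s + 41 = 0.
The quadratic formula then gives s = -5 ± 4j.

s = -5 ± 4j, -8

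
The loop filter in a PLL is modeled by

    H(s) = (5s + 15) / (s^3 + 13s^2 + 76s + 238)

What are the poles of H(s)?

s = -3 + 5j, -3 - 5j, -7

The poles are the roots of the denominator s^3 + 13s^2 + 76s + 238 = 0.
Trying s = -7: the polynomial evaluates to 0, so (s + 7) is a factor.
Dividing out leaves s^2 + 6s + 34 = 0.
The quadratic formula then gives s = -3 ± 5j.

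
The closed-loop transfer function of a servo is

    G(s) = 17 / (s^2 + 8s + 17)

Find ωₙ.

ωₙ ≈ 4.123 rad/s

Compare the denominator to the standard form s^2 + 2ζωₙs + ωₙ².
ωₙ² = 17, so ωₙ = √17 ≈ 4.123 rad/s.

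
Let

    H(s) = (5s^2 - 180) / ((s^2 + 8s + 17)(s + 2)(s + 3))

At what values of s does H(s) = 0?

s = -6, 6

Set the numerator to zero: 5s^2 - 180 = 0, i.e. 5·(s^2 - 36) = 0.
Factoring: (s + 6)(s - 6) = 0.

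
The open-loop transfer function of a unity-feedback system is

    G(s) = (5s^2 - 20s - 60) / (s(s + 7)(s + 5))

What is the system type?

The denominator has 1 factor of s at the origin (free integrator), so this is a Type 1 system.

Type 1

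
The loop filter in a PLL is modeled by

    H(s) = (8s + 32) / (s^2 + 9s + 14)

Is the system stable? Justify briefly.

The denominator s^2 + 9s + 14 factors as (s + 7)(s + 2), giving poles at s = -7, -2.
Since all poles lie strictly in the left half-plane, the system is stable.

stable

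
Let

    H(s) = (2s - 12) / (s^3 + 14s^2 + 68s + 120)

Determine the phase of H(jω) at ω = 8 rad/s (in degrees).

At s = j8: numerator = -12 + j16, denominator = -776 + j32.
∠H = ∠num − ∠den = 126.87° − (177.64°) = -50.77°.

∠H(j8) ≈ -50.77°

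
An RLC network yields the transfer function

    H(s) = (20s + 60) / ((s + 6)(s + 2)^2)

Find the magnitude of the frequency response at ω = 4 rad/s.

|H(j4)| ≈ 0.6934

Substitute s = j4: numerator = 60 + j80, denominator = -136 + j48.
|H(j4)| = |60 + j80| / |-136 + j48| = 100 / 144.22 ≈ 0.6934.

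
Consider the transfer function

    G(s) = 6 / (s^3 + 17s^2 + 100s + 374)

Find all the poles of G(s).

s = -3 ± 5j, -11

The poles are the roots of the denominator s^3 + 17s^2 + 100s + 374 = 0.
Trying s = -11: the polynomial evaluates to 0, so (s + 11) is a factor.
Dividing out leaves s^2 + 6s + 34 = 0.
The quadratic formula then gives s = -3 ± 5j.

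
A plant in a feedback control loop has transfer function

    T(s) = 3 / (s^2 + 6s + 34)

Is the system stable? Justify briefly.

stable

The denominator s^2 + 6s + 34 factors as (s^2 + 6s + 34), giving poles at s = -3 ± 5j.
Since all poles lie strictly in the left half-plane, the system is stable.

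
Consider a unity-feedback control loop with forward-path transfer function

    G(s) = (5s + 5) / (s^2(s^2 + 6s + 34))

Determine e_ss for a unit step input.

G(s) has 2 poles at the origin.
This is a Type 2 system; for a step input the steady-state error is zero.

e_ss = 0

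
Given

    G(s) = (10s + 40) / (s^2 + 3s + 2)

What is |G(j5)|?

Substitute s = j5: numerator = 40 + j50, denominator = -23 + j15.
|G(j5)| = |40 + j50| / |-23 + j15| = 64.031 / 27.459 ≈ 2.332.

|G(j5)| ≈ 2.332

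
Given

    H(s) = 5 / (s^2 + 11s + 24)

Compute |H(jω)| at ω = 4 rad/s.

|H(j4)| ≈ 0.1118

Substitute s = j4: numerator = 5, denominator = 8 + j44.
|H(j4)| = |5| / |8 + j44| = 5 / 44.721 ≈ 0.1118.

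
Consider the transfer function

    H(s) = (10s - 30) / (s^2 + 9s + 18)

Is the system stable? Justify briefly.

stable

The denominator s^2 + 9s + 18 factors as (s + 6)(s + 3), giving poles at s = -6, -3.
Since all poles lie strictly in the left half-plane, the system is stable.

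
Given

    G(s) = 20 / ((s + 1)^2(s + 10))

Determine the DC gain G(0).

G(0) = 2

At s = 0 each factor (s + a) contributes a and each (s^2 + bs + c) contributes c.
G(0) = 20·1 / ((1) · (10) · (1)) = 20/10 = 2.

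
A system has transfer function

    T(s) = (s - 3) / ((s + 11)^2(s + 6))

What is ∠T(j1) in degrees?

At s = j1: numerator = -3 + j1, denominator = 698 + j252.
∠T = ∠num − ∠den = 161.57° − (19.851°) = 141.7°.

∠T(j1) ≈ 141.7°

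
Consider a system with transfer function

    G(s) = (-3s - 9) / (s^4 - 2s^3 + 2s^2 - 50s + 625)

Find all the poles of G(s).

The poles are the roots of the denominator s^4 - 2s^3 + 2s^2 - 50s + 625 = 0.
No real roots exist; factor into two real quadratics: (s^2 - 8s + 25)(s^2 + 6s + 25) = 0.
Each quadratic gives a conjugate pair via the quadratic formula.

s = 4 ± 3j, -3 ± 4j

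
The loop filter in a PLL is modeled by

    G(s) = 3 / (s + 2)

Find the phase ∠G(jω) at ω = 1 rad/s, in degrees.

At s = j1: numerator = 3, denominator = 2 + j1.
∠G = ∠num − ∠den = 0° − (26.565°) = -26.57°.

∠G(j1) ≈ -26.57°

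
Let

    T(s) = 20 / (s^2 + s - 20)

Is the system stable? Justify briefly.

unstable

The denominator s^2 + s - 20 factors as (s - 4)(s + 5), giving poles at s = 4, -5.
Since the pole(s) at s = 4 lie in the right half-plane, the system is unstable.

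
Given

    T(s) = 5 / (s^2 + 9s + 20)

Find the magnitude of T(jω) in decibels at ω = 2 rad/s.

Substitute s = j2: numerator = 5, denominator = 16 + j18.
|T(j2)| = |5| / |16 + j18| = 5 / 24.083 ≈ 0.2076.
In decibels: 20·log₁₀(0.2076) ≈ -13.7 dB.

|T(j2)|_dB ≈ -13.7 dB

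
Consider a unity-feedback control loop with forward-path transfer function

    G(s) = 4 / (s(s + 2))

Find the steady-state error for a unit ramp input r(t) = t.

G(s) has one pole at the origin.
This is a Type 1 system. Kv = lim_{s→0} s·G(s) = 4/2 = 2.
e_ss = 1/Kv = 1/(2) = 1/2 ≈ 0.5000.

e_ss = 0.5000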